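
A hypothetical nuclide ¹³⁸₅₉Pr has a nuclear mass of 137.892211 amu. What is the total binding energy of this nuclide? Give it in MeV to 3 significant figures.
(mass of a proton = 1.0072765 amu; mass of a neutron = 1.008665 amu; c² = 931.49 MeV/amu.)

Σm = 59·m_p + 79·m_n = 59.4293135 + 79.684535 = 139.1138485 amu
The mass defect is 139.1138485 − 137.892211 = 1.2216375 amu.
Binding energy = Δm·c² = 1.2216375 × 931.49 MeV/amu = 1137.94 MeV

1140 MeV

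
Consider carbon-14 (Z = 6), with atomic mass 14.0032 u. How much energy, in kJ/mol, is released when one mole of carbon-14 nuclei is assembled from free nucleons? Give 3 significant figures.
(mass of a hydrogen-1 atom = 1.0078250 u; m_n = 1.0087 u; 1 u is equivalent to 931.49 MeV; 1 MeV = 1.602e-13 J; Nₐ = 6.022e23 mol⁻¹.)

1.02e+10 kJ/mol

The nucleus contains 6 protons and 14 − 6 = 8 neutrons.
Σm = 6·m(¹H) + 8·m_n = 6.0469500 + 8.0696 = 14.1165500 u
Mass defect Δm = 14.1165500 − 14.0032 = 0.1133500 u
Binding energy = Δm·c² = 0.1133500 × 931.49 MeV/u = 105.584 MeV
Per nucleus in joules: 105.584 MeV × 1.602e-13 J/MeV = 1.6915e-11 J
Per mole: 1.6915e-11 J × 6.022e23 mol⁻¹ = 1.0186e+13 J/mol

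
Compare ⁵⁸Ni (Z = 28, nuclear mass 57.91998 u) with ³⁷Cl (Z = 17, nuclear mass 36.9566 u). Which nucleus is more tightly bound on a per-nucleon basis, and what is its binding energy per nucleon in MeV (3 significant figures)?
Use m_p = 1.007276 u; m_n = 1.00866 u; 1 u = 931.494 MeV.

⁵⁸Ni: Σm = 28(1.007276) + 30(1.00866) = 58.463528 u; Δm = 0.543548 u; E_B = 506.312 MeV; E_B/A = 8.730 MeV
³⁷Cl: Σm = 17(1.007276) + 20(1.00866) = 37.296892 u; Δm = 0.340292 u; E_B = 316.98 MeV; E_B/A = 8.567 MeV
⁵⁸Ni has the higher binding energy per nucleon, so it is the more tightly bound nucleus.

⁵⁸Ni; 8.73 MeV/nucleon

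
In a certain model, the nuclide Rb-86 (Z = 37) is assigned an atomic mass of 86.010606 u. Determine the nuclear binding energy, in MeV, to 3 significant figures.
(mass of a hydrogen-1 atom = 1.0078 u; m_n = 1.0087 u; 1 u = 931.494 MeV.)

656 MeV

Total constituent mass: 37 × 1.0078 + 49 × 1.0087 = 86.7149 u
The mass defect is 86.7149 − 86.010606 = 0.704294 u.
Binding energy = Δm·c² = 0.704294 × 931.494 MeV/u = 656.046 MeV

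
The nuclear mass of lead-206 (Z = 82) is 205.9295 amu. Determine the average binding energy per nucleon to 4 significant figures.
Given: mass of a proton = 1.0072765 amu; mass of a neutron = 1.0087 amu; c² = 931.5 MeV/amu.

With 82 protons and 124 neutrons (A = 206):
Total constituent mass: 82 × 1.0072765 + 124 × 1.0087 = 207.6754730 amu
The mass defect is 207.6754730 − 205.9295 = 1.7459730 amu.
Converting to energy: 1.7459730 amu × 931.5 MeV/amu = 1626.37 MeV
Dividing by A = 206 gives 7.895 MeV per nucleon.

7.895 MeV/nucleon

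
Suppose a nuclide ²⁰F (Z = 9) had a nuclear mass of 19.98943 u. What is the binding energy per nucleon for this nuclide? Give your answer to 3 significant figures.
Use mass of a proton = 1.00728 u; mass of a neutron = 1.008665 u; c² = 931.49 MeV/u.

7.98 MeV/nucleon

Mass of separated nucleons = 9(1.00728) + 11(1.008665) = 9.06552 + 11.095315 = 20.160835 u
Mass defect Δm = 20.160835 − 19.98943 = 0.171405 u
E_B = 0.171405 × 931.49 = 159.662 MeV
BE/A = 159.662 MeV / 20 = 7.983 MeV/nucleon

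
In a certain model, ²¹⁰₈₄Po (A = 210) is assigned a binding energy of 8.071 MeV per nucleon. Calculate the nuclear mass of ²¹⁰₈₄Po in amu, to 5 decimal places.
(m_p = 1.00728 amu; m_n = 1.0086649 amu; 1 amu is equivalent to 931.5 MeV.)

Total binding energy = 210 × 8.071 = 1694.910 MeV
Mass defect = 1694.910 MeV / (931.5 MeV/amu) = 1.8195491 amu
Constituent mass = 84(1.00728) + 126(1.0086649) = 211.7032974 amu
Nuclear mass = 211.7032974 − 1.8195491 = 209.8837483 amu ≈ 209.88375 amu (to 5 decimal places)

209.88375 amu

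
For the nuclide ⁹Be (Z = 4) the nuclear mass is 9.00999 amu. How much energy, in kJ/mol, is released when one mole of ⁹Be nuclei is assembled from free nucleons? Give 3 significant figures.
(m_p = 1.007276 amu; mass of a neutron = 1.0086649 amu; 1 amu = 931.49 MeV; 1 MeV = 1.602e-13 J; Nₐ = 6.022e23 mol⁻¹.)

Σm = 4·m_p + 5·m_n = 4.029104 + 5.0433245 = 9.0724285 amu
The mass defect is 9.0724285 − 9.00999 = 0.0624385 amu.
Converting to energy: 0.0624385 amu × 931.49 MeV/amu = 58.1608 MeV
Per nucleus in joules: 58.1608 MeV × 1.602e-13 J/MeV = 9.3174e-12 J
Per mole: 9.3174e-12 J × 6.022e23 mol⁻¹ = 5.6109e+12 J/mol

5.61e+09 kJ/mol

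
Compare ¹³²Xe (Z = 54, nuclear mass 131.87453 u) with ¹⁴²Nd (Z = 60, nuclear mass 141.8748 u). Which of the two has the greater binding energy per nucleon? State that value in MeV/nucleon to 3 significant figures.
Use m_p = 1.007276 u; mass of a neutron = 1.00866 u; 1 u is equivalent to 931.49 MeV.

¹³²Xe: Σm = 54(1.007276) + 78(1.00866) = 133.068384 u; Δm = 1.193854 u; E_B = 1112.06 MeV; E_B/A = 8.4247 MeV
¹⁴²Nd: Σm = 60(1.007276) + 82(1.00866) = 143.146680 u; Δm = 1.271880 u; E_B = 1184.7 MeV; E_B/A = 8.343 MeV
¹³²Xe has the higher binding energy per nucleon, so it is the more tightly bound nucleus.

¹³²Xe; 8.42 MeV/nucleon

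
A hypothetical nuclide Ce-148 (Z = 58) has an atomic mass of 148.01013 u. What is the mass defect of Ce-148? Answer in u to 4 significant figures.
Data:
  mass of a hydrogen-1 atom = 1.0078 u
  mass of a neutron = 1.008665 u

The nucleus contains 58 protons and 148 − 58 = 90 neutrons.
Total constituent mass: 58 × 1.0078 + 90 × 1.008665 = 149.232250 u
Mass defect Δm = 149.232250 − 148.01013 = 1.222120 u

1.222 u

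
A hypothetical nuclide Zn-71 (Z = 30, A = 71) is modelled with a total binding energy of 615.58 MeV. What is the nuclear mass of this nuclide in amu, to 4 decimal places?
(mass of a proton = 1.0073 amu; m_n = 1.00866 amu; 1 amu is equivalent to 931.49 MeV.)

Mass defect = 615.58 MeV / (931.49 MeV/amu) = 0.660855 amu
Constituent mass = 30(1.0073) + 41(1.00866) = 71.57406 amu
Nuclear mass = 71.57406 − 0.660855 = 70.913205 amu ≈ 70.9132 amu (to 4 decimal places)

70.9132 amu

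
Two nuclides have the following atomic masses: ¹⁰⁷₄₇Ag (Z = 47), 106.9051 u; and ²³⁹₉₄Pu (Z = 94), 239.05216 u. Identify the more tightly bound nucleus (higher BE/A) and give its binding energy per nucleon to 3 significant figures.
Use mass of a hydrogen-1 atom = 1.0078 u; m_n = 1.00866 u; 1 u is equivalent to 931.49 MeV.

¹⁰⁷₄₇Ag: Σm = 47(1.0078) + 60(1.00866) = 107.88620 u; Δm = 0.98110 u; E_B = 913.88 MeV; E_B/A = 8.541 MeV
²³⁹₉₄Pu: Σm = 94(1.0078) + 145(1.00866) = 240.98890 u; Δm = 1.93674 u; E_B = 1804.05 MeV; E_B/A = 7.548 MeV
¹⁰⁷₄₇Ag has the higher binding energy per nucleon, so it is the more tightly bound nucleus.

¹⁰⁷₄₇Ag; 8.54 MeV/nucleon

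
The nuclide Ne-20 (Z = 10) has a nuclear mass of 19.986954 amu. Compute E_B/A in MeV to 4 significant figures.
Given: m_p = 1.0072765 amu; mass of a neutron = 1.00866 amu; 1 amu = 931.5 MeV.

Z = 10, so N = A − Z = 20 − 10 = 10.
Σm = 10·m_p + 10·m_n = 10.0727650 + 10.08660 = 20.1593650 amu
Mass defect Δm = 20.1593650 − 19.986954 = 0.1724110 amu
Binding energy = Δm·c² = 0.1724110 × 931.5 MeV/amu = 160.601 MeV
Per nucleon: 160.601 / 20 = 8.030 MeV

8.030 MeV/nucleon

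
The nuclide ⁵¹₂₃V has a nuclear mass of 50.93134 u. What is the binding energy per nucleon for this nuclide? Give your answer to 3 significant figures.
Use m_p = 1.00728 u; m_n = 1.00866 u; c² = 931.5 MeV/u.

8.74 MeV/nucleon

Z = 23, so N = A − Z = 51 − 23 = 28.
Mass of separated nucleons = 23(1.00728) + 28(1.00866) = 23.16744 + 28.24248 = 51.40992 u
Mass defect Δm = 51.40992 − 50.93134 = 0.47858 u
Converting to energy: 0.47858 u × 931.5 MeV/u = 445.797 MeV
BE/A = 445.797 MeV / 51 = 8.741 MeV/nucleon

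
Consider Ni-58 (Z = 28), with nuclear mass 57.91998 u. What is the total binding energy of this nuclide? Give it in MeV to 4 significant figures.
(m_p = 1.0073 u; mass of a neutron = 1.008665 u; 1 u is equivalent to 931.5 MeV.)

Mass of separated nucleons = 28(1.0073) + 30(1.008665) = 28.2044 + 30.259950 = 58.464350 u
Mass defect Δm = 58.464350 − 57.91998 = 0.544370 u
Binding energy = Δm·c² = 0.544370 × 931.5 MeV/u = 507.081 MeV

507.1 MeV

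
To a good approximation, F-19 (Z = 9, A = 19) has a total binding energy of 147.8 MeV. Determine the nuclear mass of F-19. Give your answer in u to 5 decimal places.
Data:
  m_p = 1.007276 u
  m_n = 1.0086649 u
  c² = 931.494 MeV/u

18.99346 u

Mass defect = 147.8 MeV / (931.494 MeV/u) = 0.1586698 u
Constituent mass = 9(1.007276) + 10(1.0086649) = 19.1521330 u
Nuclear mass = 19.1521330 − 0.1586698 = 18.9934632 u ≈ 18.99346 u (to 5 decimal places)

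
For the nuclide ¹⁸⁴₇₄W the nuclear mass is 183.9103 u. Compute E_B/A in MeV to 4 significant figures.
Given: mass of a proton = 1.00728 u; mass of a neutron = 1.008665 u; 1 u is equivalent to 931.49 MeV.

8.007 MeV/nucleon

Z = 74, so N = A − Z = 184 − 74 = 110.
Σm = 74·m_p + 110·m_n = 74.53872 + 110.953150 = 185.491870 u
Δm = 185.491870 − 183.9103 = 1.581570 u
Converting to energy: 1.581570 u × 931.49 MeV/u = 1473.22 MeV
BE/A = 1473.22 MeV / 184 = 8.007 MeV/nucleon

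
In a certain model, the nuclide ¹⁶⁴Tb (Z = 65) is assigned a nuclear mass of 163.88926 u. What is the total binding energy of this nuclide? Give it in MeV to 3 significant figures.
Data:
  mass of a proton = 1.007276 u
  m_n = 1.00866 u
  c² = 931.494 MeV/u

Σm = 65·m_p + 99·m_n = 65.472940 + 99.85734 = 165.330280 u
The mass defect is 165.330280 − 163.88926 = 1.441020 u.
Binding energy = Δm·c² = 1.441020 × 931.494 MeV/u = 1342.30 MeV

1340 MeV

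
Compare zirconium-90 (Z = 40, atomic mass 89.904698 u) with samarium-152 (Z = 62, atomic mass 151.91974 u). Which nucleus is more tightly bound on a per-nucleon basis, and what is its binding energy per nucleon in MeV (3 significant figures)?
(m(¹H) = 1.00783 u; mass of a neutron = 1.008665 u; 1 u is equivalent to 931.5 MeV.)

zirconium-90: Σm = 40(1.00783) + 50(1.008665) = 90.746450 u; Δm = 0.841752 u; E_B = 784.09 MeV; E_B/A = 8.712 MeV
samarium-152: Σm = 62(1.00783) + 90(1.008665) = 153.265310 u; Δm = 1.345570 u; E_B = 1253.4 MeV; E_B/A = 8.246 MeV
zirconium-90 has the higher binding energy per nucleon, so it is the more tightly bound nucleus.

zirconium-90; 8.71 MeV/nucleon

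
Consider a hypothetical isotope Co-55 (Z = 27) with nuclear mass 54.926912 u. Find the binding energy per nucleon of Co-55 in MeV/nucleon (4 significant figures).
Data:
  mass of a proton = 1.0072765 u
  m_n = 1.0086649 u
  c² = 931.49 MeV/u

With 27 protons and 28 neutrons (A = 55):
Mass of separated nucleons = 27(1.0072765) + 28(1.0086649) = 27.1964655 + 28.2426172 = 55.4390827 u
Δm = 55.4390827 − 54.926912 = 0.5121707 u
Converting to energy: 0.5121707 u × 931.49 MeV/u = 477.082 MeV
BE/A = 477.082 MeV / 55 = 8.674 MeV/nucleon

8.674 MeV/nucleon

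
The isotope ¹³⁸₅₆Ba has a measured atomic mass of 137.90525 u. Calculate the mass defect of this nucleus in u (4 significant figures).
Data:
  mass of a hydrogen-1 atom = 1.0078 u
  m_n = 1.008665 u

1.242 u

Mass of separated nucleons = 56(1.0078) + 82(1.008665) = 56.4368 + 82.710530 = 139.147330 u
Δm = 139.147330 − 137.90525 = 1.242080 u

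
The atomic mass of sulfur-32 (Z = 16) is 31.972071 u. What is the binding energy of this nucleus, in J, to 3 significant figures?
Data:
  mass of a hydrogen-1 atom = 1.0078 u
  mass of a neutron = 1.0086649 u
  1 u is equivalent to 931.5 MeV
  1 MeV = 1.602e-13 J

With 16 protons and 16 neutrons (A = 32):
Σm = 16·m(¹H) + 16·m_n = 16.1248 + 16.1386384 = 32.2634384 u
The mass defect is 32.2634384 − 31.972071 = 0.2913674 u.
E_B = 0.2913674 × 931.5 = 271.409 MeV
In joules: 271.409 MeV × 1.602e-13 J/MeV = 4.3480e-11 J

4.35e-11 J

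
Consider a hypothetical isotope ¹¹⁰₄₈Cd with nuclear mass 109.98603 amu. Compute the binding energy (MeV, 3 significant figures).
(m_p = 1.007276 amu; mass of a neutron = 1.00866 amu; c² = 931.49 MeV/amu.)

Mass of separated nucleons = 48(1.007276) + 62(1.00866) = 48.349248 + 62.53692 = 110.886168 amu
Δm = 110.886168 − 109.98603 = 0.900138 amu
E_B = 0.900138 × 931.49 = 838.470 MeV

838 MeV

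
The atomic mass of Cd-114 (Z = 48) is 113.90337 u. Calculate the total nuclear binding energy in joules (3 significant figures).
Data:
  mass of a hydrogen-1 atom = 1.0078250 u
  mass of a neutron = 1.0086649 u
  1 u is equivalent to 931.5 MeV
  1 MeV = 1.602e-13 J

The nucleus contains 48 protons and 114 − 48 = 66 neutrons.
Mass of separated nucleons = 48(1.0078250) + 66(1.0086649) = 48.3756000 + 66.5718834 = 114.9474834 u
The mass defect is 114.9474834 − 113.90337 = 1.0441134 u.
E_B = 1.0441134 × 931.5 = 972.592 MeV
In joules: 972.592 MeV × 1.602e-13 J/MeV = 1.5581e-10 J

1.56e-10 J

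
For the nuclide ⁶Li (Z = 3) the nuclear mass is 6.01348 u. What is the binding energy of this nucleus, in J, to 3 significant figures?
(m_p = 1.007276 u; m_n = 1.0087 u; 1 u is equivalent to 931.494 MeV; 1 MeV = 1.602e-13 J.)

The nucleus contains 3 protons and 6 − 3 = 3 neutrons.
Total constituent mass: 3 × 1.007276 + 3 × 1.0087 = 6.047928 u
Mass defect Δm = 6.047928 − 6.01348 = 0.034448 u
Converting to energy: 0.034448 u × 931.494 MeV/u = 32.0881 MeV
In joules: 32.0881 MeV × 1.602e-13 J/MeV = 5.1405e-12 J

5.14e-12 J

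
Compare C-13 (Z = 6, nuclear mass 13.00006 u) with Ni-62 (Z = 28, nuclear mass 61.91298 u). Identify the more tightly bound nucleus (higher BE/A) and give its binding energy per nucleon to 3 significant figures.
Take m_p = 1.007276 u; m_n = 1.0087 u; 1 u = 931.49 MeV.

Ni-62; 8.81 MeV/nucleon

C-13: Σm = 6(1.007276) + 7(1.0087) = 13.104556 u; Δm = 0.104496 u; E_B = 97.337 MeV; E_B/A = 7.487 MeV
Ni-62: Σm = 28(1.007276) + 34(1.0087) = 62.499528 u; Δm = 0.586548 u; E_B = 546.36 MeV; E_B/A = 8.812 MeV
Ni-62 has the higher binding energy per nucleon, so it is the more tightly bound nucleus.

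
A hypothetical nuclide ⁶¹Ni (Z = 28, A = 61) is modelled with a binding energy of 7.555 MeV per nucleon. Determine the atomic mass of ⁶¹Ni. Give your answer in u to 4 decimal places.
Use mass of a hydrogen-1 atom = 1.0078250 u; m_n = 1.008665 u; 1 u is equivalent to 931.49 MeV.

61.0103 u

Total binding energy = 61 × 7.555 = 460.855 MeV
Mass defect = 460.855 MeV / (931.49 MeV/u) = 0.494750 u
Constituent mass = 28(1.0078250) + 33(1.008665) = 61.5050450 u
Atomic mass = 61.5050450 − 0.494750 = 61.0102950 u ≈ 61.0103 u (to 4 decimal places)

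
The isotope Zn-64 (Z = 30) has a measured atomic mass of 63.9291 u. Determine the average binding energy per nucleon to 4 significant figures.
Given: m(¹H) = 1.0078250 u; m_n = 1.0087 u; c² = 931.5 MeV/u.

8.754 MeV/nucleon

The nucleus contains 30 protons and 64 − 30 = 34 neutrons.
Total constituent mass: 30 × 1.0078250 + 34 × 1.0087 = 64.5305500 u
The mass defect is 64.5305500 − 63.9291 = 0.6014500 u.
Binding energy = Δm·c² = 0.6014500 × 931.5 MeV/u = 560.251 MeV
Per nucleon: 560.251 / 64 = 8.754 MeV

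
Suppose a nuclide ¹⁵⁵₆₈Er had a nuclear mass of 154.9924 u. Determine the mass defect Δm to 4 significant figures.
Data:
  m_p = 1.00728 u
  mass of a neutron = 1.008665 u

1.256 u

Total constituent mass: 68 × 1.00728 + 87 × 1.008665 = 156.248895 u
Δm = 156.248895 − 154.9924 = 1.256495 u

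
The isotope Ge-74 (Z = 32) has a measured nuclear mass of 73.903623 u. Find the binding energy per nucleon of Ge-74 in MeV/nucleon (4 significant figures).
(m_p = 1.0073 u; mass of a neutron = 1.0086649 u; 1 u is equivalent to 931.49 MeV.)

The nucleus contains 32 protons and 74 − 32 = 42 neutrons.
Σm = 32·m_p + 42·m_n = 32.2336 + 42.3639258 = 74.5975258 u
Mass defect Δm = 74.5975258 − 73.903623 = 0.6939028 u
Binding energy = Δm·c² = 0.6939028 × 931.49 MeV/u = 646.364 MeV
Per nucleon: 646.364 / 74 = 8.735 MeV

8.735 MeV/nucleon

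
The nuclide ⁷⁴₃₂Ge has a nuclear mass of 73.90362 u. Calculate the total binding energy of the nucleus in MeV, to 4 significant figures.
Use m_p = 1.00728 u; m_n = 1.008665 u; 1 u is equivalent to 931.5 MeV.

Total constituent mass: 32 × 1.00728 + 42 × 1.008665 = 74.596890 u
Mass defect Δm = 74.596890 − 73.90362 = 0.693270 u
Converting to energy: 0.693270 u × 931.5 MeV/u = 645.781 MeV

645.8 MeV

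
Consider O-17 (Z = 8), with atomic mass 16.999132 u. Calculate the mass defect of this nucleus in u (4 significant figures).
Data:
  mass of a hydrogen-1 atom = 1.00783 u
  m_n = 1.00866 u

0.1414 u

Z = 8, so N = A − Z = 17 − 8 = 9.
Mass of separated nucleons = 8(1.00783) + 9(1.00866) = 8.06264 + 9.07794 = 17.14058 u
The mass defect is 17.14058 − 16.999132 = 0.141448 u.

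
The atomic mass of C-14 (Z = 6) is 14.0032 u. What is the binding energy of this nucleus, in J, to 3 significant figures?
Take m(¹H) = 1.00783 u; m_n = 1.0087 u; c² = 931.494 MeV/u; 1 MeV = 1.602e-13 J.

1.69e-11 J

With 6 protons and 8 neutrons (A = 14):
Mass of separated nucleons = 6(1.00783) + 8(1.0087) = 6.04698 + 8.0696 = 14.11658 u
Mass defect Δm = 14.11658 − 14.0032 = 0.11338 u
E_B = 0.11338 × 931.494 = 105.613 MeV
In joules: 105.613 MeV × 1.602e-13 J/MeV = 1.6919e-11 J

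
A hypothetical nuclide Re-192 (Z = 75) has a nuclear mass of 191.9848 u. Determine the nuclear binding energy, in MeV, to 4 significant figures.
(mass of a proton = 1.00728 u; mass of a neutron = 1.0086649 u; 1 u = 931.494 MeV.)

1467 MeV

Z = 75, so N = A − Z = 192 − 75 = 117.
Σm = 75·m_p + 117·m_n = 75.54600 + 118.0137933 = 193.5597933 u
Mass defect Δm = 193.5597933 − 191.9848 = 1.5749933 u
Converting to energy: 1.5749933 u × 931.494 MeV/u = 1467.10 MeV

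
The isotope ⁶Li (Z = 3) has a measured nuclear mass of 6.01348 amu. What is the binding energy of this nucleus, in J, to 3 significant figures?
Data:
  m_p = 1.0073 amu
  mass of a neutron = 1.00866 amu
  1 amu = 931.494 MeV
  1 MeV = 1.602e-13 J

5.13e-12 J

With 3 protons and 3 neutrons (A = 6):
Σm = 3·m_p + 3·m_n = 3.0219 + 3.02598 = 6.04788 amu
Δm = 6.04788 − 6.01348 = 0.03440 amu
E_B = 0.03440 × 931.494 = 32.0434 MeV
In joules: 32.0434 MeV × 1.602e-13 J/MeV = 5.1334e-12 J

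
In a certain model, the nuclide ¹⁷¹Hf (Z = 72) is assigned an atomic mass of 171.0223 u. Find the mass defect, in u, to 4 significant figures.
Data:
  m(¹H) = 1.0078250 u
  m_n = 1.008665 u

The nucleus contains 72 protons and 171 − 72 = 99 neutrons.
Total constituent mass: 72 × 1.0078250 + 99 × 1.008665 = 172.4212350 u
The mass defect is 172.4212350 − 171.0223 = 1.3989350 u.

1.399 u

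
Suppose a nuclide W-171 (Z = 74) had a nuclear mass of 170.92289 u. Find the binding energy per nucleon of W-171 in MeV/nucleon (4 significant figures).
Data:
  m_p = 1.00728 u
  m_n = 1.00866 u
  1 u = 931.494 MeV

7.931 MeV/nucleon

With 74 protons and 97 neutrons (A = 171):
Total constituent mass: 74 × 1.00728 + 97 × 1.00866 = 172.37874 u
Mass defect Δm = 172.37874 − 170.92289 = 1.45585 u
E_B = 1.45585 × 931.494 = 1356.12 MeV
Per nucleon: 1356.12 / 171 = 7.931 MeV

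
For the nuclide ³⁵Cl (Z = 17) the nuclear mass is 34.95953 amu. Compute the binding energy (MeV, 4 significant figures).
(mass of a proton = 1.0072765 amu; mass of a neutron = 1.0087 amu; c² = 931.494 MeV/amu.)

With 17 protons and 18 neutrons (A = 35):
Mass of separated nucleons = 17(1.0072765) + 18(1.0087) = 17.1237005 + 18.1566 = 35.2803005 amu
Mass defect Δm = 35.2803005 − 34.95953 = 0.3207705 amu
E_B = 0.3207705 × 931.494 = 298.796 MeV

298.8 MeV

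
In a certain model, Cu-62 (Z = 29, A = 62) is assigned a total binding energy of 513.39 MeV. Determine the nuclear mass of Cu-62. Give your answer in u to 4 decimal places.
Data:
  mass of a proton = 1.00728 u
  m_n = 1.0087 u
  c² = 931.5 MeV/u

Mass defect = 513.39 MeV / (931.5 MeV/u) = 0.551143 u
Constituent mass = 29(1.00728) + 33(1.0087) = 62.49822 u
Nuclear mass = 62.49822 − 0.551143 = 61.947077 u ≈ 61.9471 u (to 4 decimal places)

61.9471 u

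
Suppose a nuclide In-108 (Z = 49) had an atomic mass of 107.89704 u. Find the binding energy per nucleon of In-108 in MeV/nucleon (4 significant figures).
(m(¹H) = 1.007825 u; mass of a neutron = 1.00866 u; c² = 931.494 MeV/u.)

The nucleus contains 49 protons and 108 − 49 = 59 neutrons.
Total constituent mass: 49 × 1.007825 + 59 × 1.00866 = 108.894365 u
Mass defect Δm = 108.894365 − 107.89704 = 0.997325 u
Binding energy = Δm·c² = 0.997325 × 931.494 MeV/u = 929.002 MeV
Per nucleon: 929.002 / 108 = 8.602 MeV

8.602 MeV/nucleon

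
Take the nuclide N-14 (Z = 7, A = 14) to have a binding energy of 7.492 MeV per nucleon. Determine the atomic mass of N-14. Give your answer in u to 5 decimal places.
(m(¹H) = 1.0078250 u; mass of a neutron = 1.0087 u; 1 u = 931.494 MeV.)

Total binding energy = 14 × 7.492 = 104.888 MeV
Mass defect = 104.888 MeV / (931.494 MeV/u) = 0.1126019 u
Constituent mass = 7(1.0078250) + 7(1.0087) = 14.1156750 u
Atomic mass = 14.1156750 − 0.1126019 = 14.0030731 u ≈ 14.00307 u (to 5 decimal places)

14.00307 u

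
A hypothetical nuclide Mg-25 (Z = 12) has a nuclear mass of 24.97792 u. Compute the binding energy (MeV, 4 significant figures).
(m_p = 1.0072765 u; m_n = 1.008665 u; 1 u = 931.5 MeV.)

With 12 protons and 13 neutrons (A = 25):
Mass of separated nucleons = 12(1.0072765) + 13(1.008665) = 12.0873180 + 13.112645 = 25.1999630 u
Δm = 25.1999630 − 24.97792 = 0.2220430 u
E_B = 0.2220430 × 931.5 = 206.833 MeV

206.8 MeV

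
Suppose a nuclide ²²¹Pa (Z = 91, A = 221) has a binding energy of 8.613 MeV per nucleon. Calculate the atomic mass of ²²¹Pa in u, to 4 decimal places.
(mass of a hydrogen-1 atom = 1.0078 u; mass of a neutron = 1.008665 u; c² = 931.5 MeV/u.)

220.7928 u

Total binding energy = 221 × 8.613 = 1903.473 MeV
Mass defect = 1903.473 MeV / (931.5 MeV/u) = 2.043449 u
Constituent mass = 91(1.0078) + 130(1.008665) = 222.836250 u
Atomic mass = 222.836250 − 2.043449 = 220.792801 u ≈ 220.7928 u (to 4 decimal places)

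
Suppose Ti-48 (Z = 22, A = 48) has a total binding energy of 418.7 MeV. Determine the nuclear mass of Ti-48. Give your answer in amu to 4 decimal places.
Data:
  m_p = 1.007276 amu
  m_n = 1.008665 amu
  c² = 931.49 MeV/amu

47.9359 amu

Mass defect = 418.7 MeV / (931.49 MeV/amu) = 0.449495 amu
Constituent mass = 22(1.007276) + 26(1.008665) = 48.385362 amu
Nuclear mass = 48.385362 − 0.449495 = 47.935867 amu ≈ 47.9359 amu (to 4 decimal places)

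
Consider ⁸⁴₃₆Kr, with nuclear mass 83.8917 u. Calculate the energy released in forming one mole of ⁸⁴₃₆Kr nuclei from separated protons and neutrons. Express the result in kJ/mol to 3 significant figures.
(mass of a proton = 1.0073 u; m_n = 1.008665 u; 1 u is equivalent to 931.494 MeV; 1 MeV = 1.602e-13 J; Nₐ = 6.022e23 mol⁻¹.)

7.07e+10 kJ/mol

Z = 36, so N = A − Z = 84 − 36 = 48.
Total constituent mass: 36 × 1.0073 + 48 × 1.008665 = 84.678720 u
Δm = 84.678720 − 83.8917 = 0.787020 u
E_B = 0.787020 × 931.494 = 733.104 MeV
Per nucleus in joules: 733.104 MeV × 1.602e-13 J/MeV = 1.1744e-10 J
Per mole: 1.1744e-10 J × 6.022e23 mol⁻¹ = 7.0722e+13 J/mol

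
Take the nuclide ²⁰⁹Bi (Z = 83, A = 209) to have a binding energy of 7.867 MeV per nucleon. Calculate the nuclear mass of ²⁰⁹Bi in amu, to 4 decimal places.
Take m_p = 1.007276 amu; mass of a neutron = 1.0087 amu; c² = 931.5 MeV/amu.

Total binding energy = 209 × 7.867 = 1644.203 MeV
Mass defect = 1644.203 MeV / (931.5 MeV/amu) = 1.765113 amu
Constituent mass = 83(1.007276) + 126(1.0087) = 210.700108 amu
Nuclear mass = 210.700108 − 1.765113 = 208.934995 amu ≈ 208.9350 amu (to 4 decimal places)

208.9350 amu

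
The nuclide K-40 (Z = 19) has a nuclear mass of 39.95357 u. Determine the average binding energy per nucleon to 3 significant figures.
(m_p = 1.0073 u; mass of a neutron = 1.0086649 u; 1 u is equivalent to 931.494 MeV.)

Σm = 19·m_p + 21·m_n = 19.1387 + 21.1819629 = 40.3206629 u
The mass defect is 40.3206629 − 39.95357 = 0.3670929 u.
Binding energy = Δm·c² = 0.3670929 × 931.494 MeV/u = 341.945 MeV
BE/A = 341.945 MeV / 40 = 8.549 MeV/nucleon

8.55 MeV/nucleon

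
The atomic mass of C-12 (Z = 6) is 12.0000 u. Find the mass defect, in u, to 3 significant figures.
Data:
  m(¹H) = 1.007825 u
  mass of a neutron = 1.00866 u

With 6 protons and 6 neutrons (A = 12):
Mass of separated nucleons = 6(1.007825) + 6(1.00866) = 6.046950 + 6.05196 = 12.098910 u
The mass defect is 12.098910 − 12.0000 = 0.098910 u.

0.0989 u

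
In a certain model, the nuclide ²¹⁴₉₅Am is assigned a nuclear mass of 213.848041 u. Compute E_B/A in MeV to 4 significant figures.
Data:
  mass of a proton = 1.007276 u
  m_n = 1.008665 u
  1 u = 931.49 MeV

8.158 MeV/nucleon

Total constituent mass: 95 × 1.007276 + 119 × 1.008665 = 215.722355 u
Δm = 215.722355 − 213.848041 = 1.874314 u
Converting to energy: 1.874314 u × 931.49 MeV/u = 1745.90 MeV
Dividing by A = 214 gives 8.158 MeV per nucleon.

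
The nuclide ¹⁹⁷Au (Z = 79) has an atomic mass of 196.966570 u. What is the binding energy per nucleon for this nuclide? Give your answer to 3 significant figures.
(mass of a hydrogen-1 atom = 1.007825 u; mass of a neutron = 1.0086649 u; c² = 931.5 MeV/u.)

With 79 protons and 118 neutrons (A = 197):
Σm = 79·m(¹H) + 118·m_n = 79.618175 + 119.0224582 = 198.6406332 u
Δm = 198.6406332 − 196.966570 = 1.6740632 u
Converting to energy: 1.6740632 u × 931.5 MeV/u = 1559.39 MeV
BE/A = 1559.39 MeV / 197 = 7.916 MeV/nucleon

7.92 MeV/nucleon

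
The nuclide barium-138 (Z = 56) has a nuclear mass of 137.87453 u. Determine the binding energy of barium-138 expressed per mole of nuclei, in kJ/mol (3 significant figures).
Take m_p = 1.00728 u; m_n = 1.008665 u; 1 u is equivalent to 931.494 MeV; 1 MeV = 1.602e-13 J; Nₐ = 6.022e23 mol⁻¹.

Z = 56, so N = A − Z = 138 − 56 = 82.
Total constituent mass: 56 × 1.00728 + 82 × 1.008665 = 139.118210 u
Mass defect Δm = 139.118210 − 137.87453 = 1.243680 u
Converting to energy: 1.243680 u × 931.494 MeV/u = 1158.48 MeV
Per nucleus in joules: 1158.48 MeV × 1.602e-13 J/MeV = 1.8559e-10 J
Per mole: 1.8559e-10 J × 6.022e23 mol⁻¹ = 1.1176e+14 J/mol

1.12e+11 kJ/mol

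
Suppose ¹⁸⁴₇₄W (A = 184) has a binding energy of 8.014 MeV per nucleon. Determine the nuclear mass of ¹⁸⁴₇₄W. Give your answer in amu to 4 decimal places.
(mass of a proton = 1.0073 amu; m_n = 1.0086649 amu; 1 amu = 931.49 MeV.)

Total binding energy = 184 × 8.014 = 1474.576 MeV
Mass defect = 1474.576 MeV / (931.49 MeV/amu) = 1.583029 amu
Constituent mass = 74(1.0073) + 110(1.0086649) = 185.4933390 amu
Nuclear mass = 185.4933390 − 1.583029 = 183.9103100 amu ≈ 183.9103 amu (to 4 decimal places)

183.9103 amu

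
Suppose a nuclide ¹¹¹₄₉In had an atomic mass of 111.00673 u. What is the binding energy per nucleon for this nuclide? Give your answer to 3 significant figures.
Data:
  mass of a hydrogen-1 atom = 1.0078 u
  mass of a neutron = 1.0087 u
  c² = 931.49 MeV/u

7.68 MeV/nucleon

Mass of separated nucleons = 49(1.0078) + 62(1.0087) = 49.3822 + 62.5394 = 111.9216 u
The mass defect is 111.9216 − 111.00673 = 0.91487 u.
E_B = 0.91487 × 931.49 = 852.192 MeV
BE/A = 852.192 MeV / 111 = 7.677 MeV/nucleon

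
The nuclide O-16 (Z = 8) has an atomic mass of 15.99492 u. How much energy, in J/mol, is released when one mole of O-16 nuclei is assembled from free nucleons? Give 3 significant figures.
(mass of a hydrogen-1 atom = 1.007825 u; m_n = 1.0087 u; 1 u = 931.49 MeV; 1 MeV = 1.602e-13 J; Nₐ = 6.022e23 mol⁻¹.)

Z = 8, so N = A − Z = 16 − 8 = 8.
Mass of separated nucleons = 8(1.007825) + 8(1.0087) = 8.062600 + 8.0696 = 16.132200 u
Mass defect Δm = 16.132200 − 15.99492 = 0.137280 u
Converting to energy: 0.137280 u × 931.49 MeV/u = 127.875 MeV
Per nucleus in joules: 127.875 MeV × 1.602e-13 J/MeV = 2.0486e-11 J
Per mole: 2.0486e-11 J × 6.022e23 mol⁻¹ = 1.2337e+13 J/mol

1.23e+13 J/mol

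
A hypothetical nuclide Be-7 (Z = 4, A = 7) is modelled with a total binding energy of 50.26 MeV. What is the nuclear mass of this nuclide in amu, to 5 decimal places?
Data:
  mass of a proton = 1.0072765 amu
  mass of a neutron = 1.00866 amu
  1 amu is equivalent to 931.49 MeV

7.00113 amu

Mass defect = 50.26 MeV / (931.49 MeV/amu) = 0.0539566 amu
Constituent mass = 4(1.0072765) + 3(1.00866) = 7.0550860 amu
Nuclear mass = 7.0550860 − 0.0539566 = 7.0011294 amu ≈ 7.00113 amu (to 5 decimal places)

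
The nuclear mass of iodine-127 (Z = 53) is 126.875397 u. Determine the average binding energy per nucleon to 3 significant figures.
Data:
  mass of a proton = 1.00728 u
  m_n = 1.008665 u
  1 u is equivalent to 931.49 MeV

8.45 MeV/nucleon

Mass of separated nucleons = 53(1.00728) + 74(1.008665) = 53.38584 + 74.641210 = 128.027050 u
Δm = 128.027050 − 126.875397 = 1.151653 u
Converting to energy: 1.151653 u × 931.49 MeV/u = 1072.75 MeV
BE/A = 1072.75 MeV / 127 = 8.447 MeV/nucleon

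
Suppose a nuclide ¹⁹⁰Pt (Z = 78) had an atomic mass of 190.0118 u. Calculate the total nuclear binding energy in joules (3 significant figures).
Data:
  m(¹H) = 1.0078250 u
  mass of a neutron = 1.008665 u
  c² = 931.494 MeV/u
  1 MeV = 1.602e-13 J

2.34e-10 J

With 78 protons and 112 neutrons (A = 190):
Total constituent mass: 78 × 1.0078250 + 112 × 1.008665 = 191.5808300 u
Mass defect Δm = 191.5808300 − 190.0118 = 1.5690300 u
E_B = 1.5690300 × 931.494 = 1461.54 MeV
In joules: 1461.54 MeV × 1.602e-13 J/MeV = 2.3414e-10 J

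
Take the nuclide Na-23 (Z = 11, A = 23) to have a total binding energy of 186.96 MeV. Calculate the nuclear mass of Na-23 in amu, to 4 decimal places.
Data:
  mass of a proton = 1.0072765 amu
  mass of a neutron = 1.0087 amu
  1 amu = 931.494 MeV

22.9837 amu

Mass defect = 186.96 MeV / (931.494 MeV/amu) = 0.200710 amu
Constituent mass = 11(1.0072765) + 12(1.0087) = 23.1844415 amu
Nuclear mass = 23.1844415 − 0.200710 = 22.9837315 amu ≈ 22.9837 amu (to 4 decimal places)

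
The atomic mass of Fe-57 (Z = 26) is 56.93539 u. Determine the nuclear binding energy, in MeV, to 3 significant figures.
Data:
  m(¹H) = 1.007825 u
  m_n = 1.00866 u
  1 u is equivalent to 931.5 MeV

Total constituent mass: 26 × 1.007825 + 31 × 1.00866 = 57.471910 u
Δm = 57.471910 − 56.93539 = 0.536520 u
Binding energy = Δm·c² = 0.536520 × 931.5 MeV/u = 499.768 MeV

500 MeV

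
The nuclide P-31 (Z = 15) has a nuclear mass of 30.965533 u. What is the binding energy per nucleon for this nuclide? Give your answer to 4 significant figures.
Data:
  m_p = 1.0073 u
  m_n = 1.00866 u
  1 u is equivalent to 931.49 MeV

8.489 MeV/nucleon

Z = 15, so N = A − Z = 31 − 15 = 16.
Total constituent mass: 15 × 1.0073 + 16 × 1.00866 = 31.24806 u
Mass defect Δm = 31.24806 − 30.965533 = 0.282527 u
Binding energy = Δm·c² = 0.282527 × 931.49 MeV/u = 263.171 MeV
BE/A = 263.171 MeV / 31 = 8.489 MeV/nucleon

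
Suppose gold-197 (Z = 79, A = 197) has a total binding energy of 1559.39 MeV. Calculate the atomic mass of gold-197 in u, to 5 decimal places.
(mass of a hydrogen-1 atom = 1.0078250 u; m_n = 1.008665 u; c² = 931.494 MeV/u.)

196.96657 u

Mass defect = 1559.39 MeV / (931.494 MeV/u) = 1.6740741 u
Constituent mass = 79(1.0078250) + 118(1.008665) = 198.6406450 u
Atomic mass = 198.6406450 − 1.6740741 = 196.9665709 u ≈ 196.96657 u (to 5 decimal places)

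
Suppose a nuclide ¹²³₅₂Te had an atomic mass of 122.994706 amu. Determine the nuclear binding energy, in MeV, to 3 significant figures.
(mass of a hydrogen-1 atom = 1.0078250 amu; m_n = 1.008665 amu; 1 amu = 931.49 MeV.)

The nucleus contains 52 protons and 123 − 52 = 71 neutrons.
Mass of separated nucleons = 52(1.0078250) + 71(1.008665) = 52.4069000 + 71.615215 = 124.0221150 amu
Mass defect Δm = 124.0221150 − 122.994706 = 1.0274090 amu
E_B = 1.0274090 × 931.49 = 957.021 MeV

957 MeV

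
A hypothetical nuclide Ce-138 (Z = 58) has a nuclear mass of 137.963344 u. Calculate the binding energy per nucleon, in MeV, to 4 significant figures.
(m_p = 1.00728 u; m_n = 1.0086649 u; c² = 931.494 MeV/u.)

7.777 MeV/nucleon

With 58 protons and 80 neutrons (A = 138):
Σm = 58·m_p + 80·m_n = 58.42224 + 80.6931920 = 139.1154320 u
Δm = 139.1154320 − 137.963344 = 1.1520880 u
E_B = 1.1520880 × 931.494 = 1073.16 MeV
Per nucleon: 1073.16 / 138 = 7.777 MeV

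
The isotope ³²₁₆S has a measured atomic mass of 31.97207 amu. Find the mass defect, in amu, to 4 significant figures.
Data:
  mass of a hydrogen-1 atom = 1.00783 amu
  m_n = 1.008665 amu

The nucleus contains 16 protons and 32 − 16 = 16 neutrons.
Mass of separated nucleons = 16(1.00783) + 16(1.008665) = 16.12528 + 16.138640 = 32.263920 amu
Δm = 32.263920 − 31.97207 = 0.291850 amu

0.2919 amu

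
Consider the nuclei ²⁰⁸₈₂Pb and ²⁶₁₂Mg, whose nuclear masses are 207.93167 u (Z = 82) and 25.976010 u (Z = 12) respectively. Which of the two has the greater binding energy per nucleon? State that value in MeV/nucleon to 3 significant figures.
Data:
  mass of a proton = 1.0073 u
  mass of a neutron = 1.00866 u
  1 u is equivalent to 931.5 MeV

²⁶₁₂Mg; 8.34 MeV/nucleon

²⁰⁸₈₂Pb: Σm = 82(1.0073) + 126(1.00866) = 209.68976 u; Δm = 1.75809 u; E_B = 1637.66 MeV; E_B/A = 7.873 MeV
²⁶₁₂Mg: Σm = 12(1.0073) + 14(1.00866) = 26.20884 u; Δm = 0.232830 u; E_B = 216.88 MeV; E_B/A = 8.342 MeV
²⁶₁₂Mg has the higher binding energy per nucleon, so it is the more tightly bound nucleus.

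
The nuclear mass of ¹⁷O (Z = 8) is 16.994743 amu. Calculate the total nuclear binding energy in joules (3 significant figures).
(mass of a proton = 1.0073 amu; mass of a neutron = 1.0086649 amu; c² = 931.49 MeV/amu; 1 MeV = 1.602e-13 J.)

2.11e-11 J

With 8 protons and 9 neutrons (A = 17):
Σm = 8·m_p + 9·m_n = 8.0584 + 9.0779841 = 17.1363841 amu
Δm = 17.1363841 − 16.994743 = 0.1416411 amu
E_B = 0.1416411 × 931.49 = 131.937 MeV
In joules: 131.937 MeV × 1.602e-13 J/MeV = 2.1136e-11 J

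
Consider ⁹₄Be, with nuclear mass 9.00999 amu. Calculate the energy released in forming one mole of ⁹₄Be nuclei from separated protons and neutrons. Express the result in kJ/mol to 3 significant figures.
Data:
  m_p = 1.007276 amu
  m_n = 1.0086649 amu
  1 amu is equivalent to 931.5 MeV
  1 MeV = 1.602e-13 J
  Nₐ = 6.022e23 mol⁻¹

5.61e+09 kJ/mol

Mass of separated nucleons = 4(1.007276) + 5(1.0086649) = 4.029104 + 5.0433245 = 9.0724285 amu
The mass defect is 9.0724285 − 9.00999 = 0.0624385 amu.
Converting to energy: 0.0624385 amu × 931.5 MeV/amu = 58.1615 MeV
Per nucleus in joules: 58.1615 MeV × 1.602e-13 J/MeV = 9.3175e-12 J
Per mole: 9.3175e-12 J × 6.022e23 mol⁻¹ = 5.6110e+12 J/mol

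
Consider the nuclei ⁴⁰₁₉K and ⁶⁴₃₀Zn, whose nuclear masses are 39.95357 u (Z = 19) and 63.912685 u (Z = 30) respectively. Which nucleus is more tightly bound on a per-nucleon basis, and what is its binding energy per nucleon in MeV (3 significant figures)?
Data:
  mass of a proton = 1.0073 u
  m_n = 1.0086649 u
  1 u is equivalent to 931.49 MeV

⁴⁰₁₉K: Σm = 19(1.0073) + 21(1.0086649) = 40.3206629 u; Δm = 0.3670929 u; E_B = 341.94 MeV; E_B/A = 8.549 MeV
⁶⁴₃₀Zn: Σm = 30(1.0073) + 34(1.0086649) = 64.5136066 u; Δm = 0.6009216 u; E_B = 559.75 MeV; E_B/A = 8.746 MeV
⁶⁴₃₀Zn has the higher binding energy per nucleon, so it is the more tightly bound nucleus.

⁶⁴₃₀Zn; 8.75 MeV/nucleon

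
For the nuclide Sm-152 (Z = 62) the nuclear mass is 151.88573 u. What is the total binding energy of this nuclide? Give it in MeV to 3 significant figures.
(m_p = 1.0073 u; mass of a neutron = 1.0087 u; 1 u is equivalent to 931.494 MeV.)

1260 MeV

With 62 protons and 90 neutrons (A = 152):
Total constituent mass: 62 × 1.0073 + 90 × 1.0087 = 153.2356 u
Δm = 153.2356 − 151.88573 = 1.34987 u
E_B = 1.34987 × 931.494 = 1257.40 MeV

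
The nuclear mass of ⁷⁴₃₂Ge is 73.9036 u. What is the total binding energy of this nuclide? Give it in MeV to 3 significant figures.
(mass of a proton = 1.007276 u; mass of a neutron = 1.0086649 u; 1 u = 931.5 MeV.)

With 32 protons and 42 neutrons (A = 74):
Total constituent mass: 32 × 1.007276 + 42 × 1.0086649 = 74.5967578 u
Mass defect Δm = 74.5967578 − 73.9036 = 0.6931578 u
E_B = 0.6931578 × 931.5 = 645.676 MeV

646 MeV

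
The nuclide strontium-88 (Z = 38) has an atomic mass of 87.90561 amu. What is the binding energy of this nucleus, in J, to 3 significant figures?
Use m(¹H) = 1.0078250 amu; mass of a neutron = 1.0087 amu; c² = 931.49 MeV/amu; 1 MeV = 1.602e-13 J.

Z = 38, so N = A − Z = 88 − 38 = 50.
Mass of separated nucleons = 38(1.0078250) + 50(1.0087) = 38.2973500 + 50.4350 = 88.7323500 amu
Δm = 88.7323500 − 87.90561 = 0.8267400 amu
Converting to energy: 0.8267400 amu × 931.49 MeV/amu = 770.100 MeV
In joules: 770.100 MeV × 1.602e-13 J/MeV = 1.2337e-10 J

1.23e-10 J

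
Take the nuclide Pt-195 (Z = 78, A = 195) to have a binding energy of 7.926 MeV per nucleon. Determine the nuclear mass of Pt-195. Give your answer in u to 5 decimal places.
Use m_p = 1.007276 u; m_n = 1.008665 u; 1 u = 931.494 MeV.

194.92210 u

Total binding energy = 195 × 7.926 = 1545.570 MeV
Mass defect = 1545.570 MeV / (931.494 MeV/u) = 1.6592377 u
Constituent mass = 78(1.007276) + 117(1.008665) = 196.581333 u
Nuclear mass = 196.581333 − 1.6592377 = 194.9220953 u ≈ 194.92210 u (to 5 decimal places)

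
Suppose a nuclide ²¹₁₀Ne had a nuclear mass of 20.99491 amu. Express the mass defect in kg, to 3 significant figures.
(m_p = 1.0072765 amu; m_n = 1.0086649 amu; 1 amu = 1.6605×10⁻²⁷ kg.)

2.88e-28 kg

Z = 10, so N = A − Z = 21 − 10 = 11.
Σm = 10·m_p + 11·m_n = 10.0727650 + 11.0953139 = 21.1680789 amu
The mass defect is 21.1680789 − 20.99491 = 0.1731689 amu.
In SI units: 0.1731689 amu × 1.6605×10⁻²⁷ kg/amu = 2.8755e-28 kg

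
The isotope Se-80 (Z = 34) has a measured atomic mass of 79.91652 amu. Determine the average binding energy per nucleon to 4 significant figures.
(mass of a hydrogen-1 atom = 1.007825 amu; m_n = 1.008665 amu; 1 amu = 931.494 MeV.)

8.711 MeV/nucleon

Σm = 34·m(¹H) + 46·m_n = 34.266050 + 46.398590 = 80.664640 amu
The mass defect is 80.664640 − 79.91652 = 0.748120 amu.
E_B = 0.748120 × 931.494 = 696.869 MeV
BE/A = 696.869 MeV / 80 = 8.711 MeV/nucleon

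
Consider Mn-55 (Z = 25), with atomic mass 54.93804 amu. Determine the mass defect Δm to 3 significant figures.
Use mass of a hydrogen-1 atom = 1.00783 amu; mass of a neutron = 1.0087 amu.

Z = 25, so N = A − Z = 55 − 25 = 30.
Mass of separated nucleons = 25(1.00783) + 30(1.0087) = 25.19575 + 30.2610 = 55.45675 amu
The mass defect is 55.45675 − 54.93804 = 0.51871 amu.

0.519 amu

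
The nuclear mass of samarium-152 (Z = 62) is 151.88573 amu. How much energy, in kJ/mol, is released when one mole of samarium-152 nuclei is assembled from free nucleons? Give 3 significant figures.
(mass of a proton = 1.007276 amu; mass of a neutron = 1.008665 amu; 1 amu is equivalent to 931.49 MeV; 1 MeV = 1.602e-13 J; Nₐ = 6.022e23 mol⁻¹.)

Z = 62, so N = A − Z = 152 − 62 = 90.
Total constituent mass: 62 × 1.007276 + 90 × 1.008665 = 153.230962 amu
Mass defect Δm = 153.230962 − 151.88573 = 1.345232 amu
E_B = 1.345232 × 931.49 = 1253.07 MeV
Per nucleus in joules: 1253.07 MeV × 1.602e-13 J/MeV = 2.0074e-10 J
Per mole: 2.0074e-10 J × 6.022e23 mol⁻¹ = 1.2089e+14 J/mol

1.21e+11 kJ/mol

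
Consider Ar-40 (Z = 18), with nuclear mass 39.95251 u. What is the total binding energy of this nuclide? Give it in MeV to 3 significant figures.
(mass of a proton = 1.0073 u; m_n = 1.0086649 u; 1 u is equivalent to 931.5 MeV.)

344 MeV

Σm = 18·m_p + 22·m_n = 18.1314 + 22.1906278 = 40.3220278 u
Δm = 40.3220278 − 39.95251 = 0.3695178 u
Converting to energy: 0.3695178 u × 931.5 MeV/u = 344.206 MeV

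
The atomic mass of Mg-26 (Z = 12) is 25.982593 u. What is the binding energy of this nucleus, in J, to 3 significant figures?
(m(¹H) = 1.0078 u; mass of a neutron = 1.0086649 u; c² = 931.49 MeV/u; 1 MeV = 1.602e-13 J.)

The nucleus contains 12 protons and 26 − 12 = 14 neutrons.
Total constituent mass: 12 × 1.0078 + 14 × 1.0086649 = 26.2149086 u
Δm = 26.2149086 − 25.982593 = 0.2323156 u
Binding energy = Δm·c² = 0.2323156 × 931.49 MeV/u = 216.400 MeV
In joules: 216.400 MeV × 1.602e-13 J/MeV = 3.4667e-11 J

3.47e-11 J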